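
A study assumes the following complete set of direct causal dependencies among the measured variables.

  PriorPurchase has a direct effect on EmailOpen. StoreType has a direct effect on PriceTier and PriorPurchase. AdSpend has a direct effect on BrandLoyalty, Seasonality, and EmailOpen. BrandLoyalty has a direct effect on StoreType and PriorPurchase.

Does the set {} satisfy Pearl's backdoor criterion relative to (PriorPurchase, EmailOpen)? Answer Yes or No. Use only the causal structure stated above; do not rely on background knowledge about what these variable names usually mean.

No

Backdoor paths from PriorPurchase to EmailOpen (paths whose first edge points into PriorPurchase):
  P1: PriorPurchase <- BrandLoyalty <- AdSpend -> EmailOpen
  P2: PriorPurchase <- StoreType <- BrandLoyalty <- AdSpend -> EmailOpen
Condition 1 (no descendant of PriorPurchase in the set): holds — descendants of PriorPurchase are {EmailOpen}; none are in {}.
Condition 2 (every backdoor path blocked by {}):
  P1: open — no interior node is in the conditioning set.
  P2: open — no interior node is in the conditioning set.
{} does not satisfy the backdoor criterion.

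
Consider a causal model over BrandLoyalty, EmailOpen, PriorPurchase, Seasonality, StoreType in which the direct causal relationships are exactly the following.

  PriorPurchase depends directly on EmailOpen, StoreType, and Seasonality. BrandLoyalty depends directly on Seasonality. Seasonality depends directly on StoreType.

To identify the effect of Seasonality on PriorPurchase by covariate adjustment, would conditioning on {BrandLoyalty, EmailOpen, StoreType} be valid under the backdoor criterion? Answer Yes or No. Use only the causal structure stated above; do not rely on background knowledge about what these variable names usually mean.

Backdoor paths from Seasonality to PriorPurchase (paths whose first edge points into Seasonality):
  P1: Seasonality <- StoreType -> PriorPurchase
Condition 1 (no descendant of Seasonality in the set): FAILS — BrandLoyalty is a descendant of Seasonality.
Condition 2 (every backdoor path blocked by {BrandLoyalty, EmailOpen, StoreType}):
  P1: blocked at fork node StoreType ∈ conditioning set.
{BrandLoyalty, EmailOpen, StoreType} does not satisfy the backdoor criterion.

No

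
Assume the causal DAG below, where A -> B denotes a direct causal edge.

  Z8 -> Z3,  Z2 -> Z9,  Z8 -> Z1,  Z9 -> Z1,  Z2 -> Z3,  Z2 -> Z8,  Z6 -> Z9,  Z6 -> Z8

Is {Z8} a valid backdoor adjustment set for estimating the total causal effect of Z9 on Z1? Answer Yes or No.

Backdoor paths from Z9 to Z1 (paths whose first edge points into Z9):
  P1: Z9 <- Z6 -> Z8 -> Z1
  P2: Z9 <- Z2 -> Z8 -> Z1
  P3: Z9 <- Z2 -> Z3 <- Z8 -> Z1
Condition 1 (no descendant of Z9 in the set): holds — descendants of Z9 are {Z1}; none are in {Z8}.
Condition 2 (every backdoor path blocked by {Z8}):
  P1: blocked at chain node Z8 ∈ conditioning set.
  P2: blocked at chain node Z8 ∈ conditioning set.
  P3: blocked at collider Z3 (neither it nor any descendant is in the conditioning set).
{Z8} satisfies the backdoor criterion.

Yes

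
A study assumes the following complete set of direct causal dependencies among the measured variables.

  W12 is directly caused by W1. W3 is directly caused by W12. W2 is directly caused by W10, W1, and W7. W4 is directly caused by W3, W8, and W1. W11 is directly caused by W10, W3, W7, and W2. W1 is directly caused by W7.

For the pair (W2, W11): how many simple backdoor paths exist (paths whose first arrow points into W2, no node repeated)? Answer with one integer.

7

A backdoor path from W2 to W11 is any simple undirected path whose first edge points into W2 (i.e. leaves W2 via a parent).
Parents of W2: {W1, W10, W7}.
Enumerating:
  P1: W2 <- W7 -> W1 -> W12 -> W3 -> W11
  P2: W2 <- W7 -> W1 -> W4 <- W3 -> W11
  P3: W2 <- W7 -> W11
  P4: W2 <- W1 <- W7 -> W11
  P5: W2 <- W1 -> W12 -> W3 -> W11
  P6: W2 <- W1 -> W4 <- W3 -> W11
  P7: W2 <- W10 -> W11
That exhausts the simple backdoor paths. Count: 7.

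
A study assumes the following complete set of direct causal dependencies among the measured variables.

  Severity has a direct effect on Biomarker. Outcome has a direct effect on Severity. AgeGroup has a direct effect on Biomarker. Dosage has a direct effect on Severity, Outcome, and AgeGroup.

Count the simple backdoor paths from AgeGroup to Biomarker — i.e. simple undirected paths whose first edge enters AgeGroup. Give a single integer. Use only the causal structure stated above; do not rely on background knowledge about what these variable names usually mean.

2

A backdoor path from AgeGroup to Biomarker is any simple undirected path whose first edge points into AgeGroup (i.e. leaves AgeGroup via a parent).
Parents of AgeGroup: {Dosage}.
Enumerating:
  P1: AgeGroup <- Dosage -> Outcome -> Severity -> Biomarker
  P2: AgeGroup <- Dosage -> Severity -> Biomarker
That exhausts the simple backdoor paths. Count: 2.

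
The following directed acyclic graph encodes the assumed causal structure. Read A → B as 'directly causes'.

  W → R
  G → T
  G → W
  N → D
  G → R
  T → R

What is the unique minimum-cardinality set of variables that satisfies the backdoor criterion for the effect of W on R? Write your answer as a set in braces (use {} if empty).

{G}

Variables eligible for adjustment (non-descendants of W, excluding W and R): {D, G, N, T}.
Backdoor paths from W to R:
  P1: W <- G -> T -> R
  P2: W <- G -> R
The empty set is not sufficient: P1 (W <- G -> T -> R) has no collider blocking it and no conditioned non-collider, so it is open.
Try {G}:
  P1: blocked at fork node G ∈ conditioning set.
  P2: blocked at fork node G ∈ conditioning set.
{G} contains no descendant of W and blocks every backdoor path.
No other singleton works — e.g. {T} leaves P2 open — so {G} is the unique smallest valid adjustment set.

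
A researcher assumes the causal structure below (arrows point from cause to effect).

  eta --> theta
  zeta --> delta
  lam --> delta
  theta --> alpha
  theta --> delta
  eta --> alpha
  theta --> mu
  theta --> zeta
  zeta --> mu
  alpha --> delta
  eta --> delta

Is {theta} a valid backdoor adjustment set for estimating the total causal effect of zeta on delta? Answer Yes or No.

Yes

Backdoor paths from zeta to delta (paths whose first edge points into zeta):
  P1: zeta <- theta <- eta -> alpha -> delta
  P2: zeta <- theta <- eta -> delta
  P3: zeta <- theta -> alpha <- eta -> delta
  P4: zeta <- theta -> alpha -> delta
  P5: zeta <- theta -> delta
Condition 1 (no descendant of zeta in the set): holds — descendants of zeta are {delta, mu}; none are in {theta}.
Condition 2 (every backdoor path blocked by {theta}):
  P1: blocked at chain node theta ∈ conditioning set.
  P2: blocked at chain node theta ∈ conditioning set.
  P3: blocked at fork node theta ∈ conditioning set.
  P4: blocked at fork node theta ∈ conditioning set.
  P5: blocked at fork node theta ∈ conditioning set.
{theta} satisfies the backdoor criterion.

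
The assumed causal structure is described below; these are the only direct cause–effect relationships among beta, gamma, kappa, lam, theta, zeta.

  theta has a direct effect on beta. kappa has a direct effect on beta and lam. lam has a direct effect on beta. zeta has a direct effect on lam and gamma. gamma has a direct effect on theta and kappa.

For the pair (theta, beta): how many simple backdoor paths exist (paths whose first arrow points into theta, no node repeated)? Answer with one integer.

4

A backdoor path from theta to beta is any simple undirected path whose first edge points into theta (i.e. leaves theta via a parent).
Parents of theta: {gamma}.
Enumerating:
  P1: theta <- gamma <- zeta -> lam <- kappa -> beta
  P2: theta <- gamma <- zeta -> lam -> beta
  P3: theta <- gamma -> kappa -> lam -> beta
  P4: theta <- gamma -> kappa -> beta
That exhausts the simple backdoor paths. Count: 4.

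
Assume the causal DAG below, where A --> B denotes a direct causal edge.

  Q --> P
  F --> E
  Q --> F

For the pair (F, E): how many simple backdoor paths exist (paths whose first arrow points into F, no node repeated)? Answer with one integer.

A backdoor path from F to E is any simple undirected path whose first edge points into F (i.e. leaves F via a parent).
Parents of F: {Q}.
No simple path from any parent of F reaches E without revisiting F, so there are no backdoor paths.

0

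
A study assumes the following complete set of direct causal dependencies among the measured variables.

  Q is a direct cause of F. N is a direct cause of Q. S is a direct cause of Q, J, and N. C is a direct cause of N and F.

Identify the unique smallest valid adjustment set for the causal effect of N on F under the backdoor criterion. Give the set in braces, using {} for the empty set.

{C, S}

Variables eligible for adjustment (non-descendants of N, excluding N and F): {C, J, S}.
Backdoor paths from N to F:
  P1: N <- C -> F
  P2: N <- S -> Q -> F
The empty set is not sufficient: P1 (N <- C -> F) has no collider blocking it and no conditioned non-collider, so it is open.
Try {C, S}:
  P1: blocked at fork node C ∈ conditioning set.
  P2: blocked at fork node S ∈ conditioning set.
{C, S} contains no descendant of N and blocks every backdoor path.
Every element of {C, S} is needed (dropping C leaves P1 open; dropping S leaves P2 open), so no proper subset is valid.
Among all size-2 subsets of the eligible variables, only {C, S} blocks every backdoor path, so it is the unique smallest valid adjustment set.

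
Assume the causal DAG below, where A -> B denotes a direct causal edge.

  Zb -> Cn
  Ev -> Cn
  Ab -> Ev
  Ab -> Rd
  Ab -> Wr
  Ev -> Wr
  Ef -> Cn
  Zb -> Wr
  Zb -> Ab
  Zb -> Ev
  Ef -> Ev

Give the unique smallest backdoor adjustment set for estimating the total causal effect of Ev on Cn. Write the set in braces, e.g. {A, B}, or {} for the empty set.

Variables eligible for adjustment (non-descendants of Ev, excluding Ev and Cn): {Ab, Ef, Rd, Zb}.
Backdoor paths from Ev to Cn:
  P1: Ev <- Zb -> Cn
  P2: Ev <- Ab <- Zb -> Cn
  P3: Ev <- Ab -> Wr <- Zb -> Cn
  P4: Ev <- Ef -> Cn
The empty set is not sufficient: P1 (Ev <- Zb -> Cn) has no collider blocking it and no conditioned non-collider, so it is open.
Try {Ef, Zb}:
  P1: blocked at fork node Zb ∈ conditioning set.
  P2: blocked at fork node Zb ∈ conditioning set.
  P3: blocked at collider Wr (neither it nor any descendant is in the conditioning set).
  P4: blocked at fork node Ef ∈ conditioning set.
{Ef, Zb} contains no descendant of Ev and blocks every backdoor path.
Every element of {Ef, Zb} is needed (dropping Ef leaves P4 open; dropping Zb leaves P1 open), so no proper subset is valid.
Among all size-2 subsets of the eligible variables, only {Ef, Zb} blocks every backdoor path, so it is the unique smallest valid adjustment set.

{Ef, Zb}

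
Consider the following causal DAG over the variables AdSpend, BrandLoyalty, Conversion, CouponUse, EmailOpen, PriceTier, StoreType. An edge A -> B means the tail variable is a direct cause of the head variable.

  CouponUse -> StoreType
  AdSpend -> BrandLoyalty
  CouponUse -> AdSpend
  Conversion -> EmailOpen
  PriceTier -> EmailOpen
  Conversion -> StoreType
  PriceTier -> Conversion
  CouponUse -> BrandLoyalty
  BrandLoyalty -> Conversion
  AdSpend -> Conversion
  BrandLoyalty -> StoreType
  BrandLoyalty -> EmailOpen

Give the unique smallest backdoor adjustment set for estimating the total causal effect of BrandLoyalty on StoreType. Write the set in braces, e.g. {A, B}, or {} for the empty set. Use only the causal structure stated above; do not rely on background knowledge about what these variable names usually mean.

{AdSpend, CouponUse}

Variables eligible for adjustment (non-descendants of BrandLoyalty, excluding BrandLoyalty and StoreType): {AdSpend, CouponUse, PriceTier}.
Backdoor paths from BrandLoyalty to StoreType:
  P1: BrandLoyalty <- CouponUse -> AdSpend -> Conversion -> StoreType
  P2: BrandLoyalty <- CouponUse -> StoreType
  P3: BrandLoyalty <- AdSpend <- CouponUse -> StoreType
  P4: BrandLoyalty <- AdSpend -> Conversion -> StoreType
The empty set is not sufficient: P1 (BrandLoyalty <- CouponUse -> AdSpend -> Conversion -> StoreType) has no collider blocking it and no conditioned non-collider, so it is open.
Try {AdSpend, CouponUse}:
  P1: blocked at fork node CouponUse ∈ conditioning set.
  P2: blocked at fork node CouponUse ∈ conditioning set.
  P3: blocked at chain node AdSpend ∈ conditioning set.
  P4: blocked at fork node AdSpend ∈ conditioning set.
{AdSpend, CouponUse} contains no descendant of BrandLoyalty and blocks every backdoor path.
Every element of {AdSpend, CouponUse} is needed (dropping AdSpend leaves P4 open; dropping CouponUse leaves P2 open), so no proper subset is valid.
Among all size-2 subsets of the eligible variables, only {AdSpend, CouponUse} blocks every backdoor path, so it is the unique smallest valid adjustment set.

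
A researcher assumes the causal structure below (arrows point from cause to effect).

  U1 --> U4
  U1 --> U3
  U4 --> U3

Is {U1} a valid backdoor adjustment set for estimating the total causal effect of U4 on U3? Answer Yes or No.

Backdoor paths from U4 to U3 (paths whose first edge points into U4):
  P1: U4 <- U1 -> U3
Condition 1 (no descendant of U4 in the set): holds — descendants of U4 are {U3}; none are in {U1}.
Condition 2 (every backdoor path blocked by {U1}):
  P1: blocked at fork node U1 ∈ conditioning set.
{U1} satisfies the backdoor criterion.

Yes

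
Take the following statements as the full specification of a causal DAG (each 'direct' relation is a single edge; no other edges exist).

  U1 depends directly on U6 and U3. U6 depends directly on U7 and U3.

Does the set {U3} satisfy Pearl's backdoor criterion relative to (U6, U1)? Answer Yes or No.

Yes

Backdoor paths from U6 to U1 (paths whose first edge points into U6):
  P1: U6 <- U3 -> U1
Condition 1 (no descendant of U6 in the set): holds — descendants of U6 are {U1}; none are in {U3}.
Condition 2 (every backdoor path blocked by {U3}):
  P1: blocked at fork node U3 ∈ conditioning set.
{U3} satisfies the backdoor criterion.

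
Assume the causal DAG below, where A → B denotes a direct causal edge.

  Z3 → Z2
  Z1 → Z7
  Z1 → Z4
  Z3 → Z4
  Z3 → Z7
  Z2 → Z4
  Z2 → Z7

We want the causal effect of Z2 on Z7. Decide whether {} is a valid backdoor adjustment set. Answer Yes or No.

No

Backdoor paths from Z2 to Z7 (paths whose first edge points into Z2):
  P1: Z2 <- Z3 -> Z4 <- Z1 -> Z7
  P2: Z2 <- Z3 -> Z7
Condition 1 (no descendant of Z2 in the set): holds — descendants of Z2 are {Z4, Z7}; none are in {}.
Condition 2 (every backdoor path blocked by {}):
  P1: blocked at collider Z4 (neither it nor any descendant is in the conditioning set).
  P2: open — no interior node is in the conditioning set.
{} does not satisfy the backdoor criterion.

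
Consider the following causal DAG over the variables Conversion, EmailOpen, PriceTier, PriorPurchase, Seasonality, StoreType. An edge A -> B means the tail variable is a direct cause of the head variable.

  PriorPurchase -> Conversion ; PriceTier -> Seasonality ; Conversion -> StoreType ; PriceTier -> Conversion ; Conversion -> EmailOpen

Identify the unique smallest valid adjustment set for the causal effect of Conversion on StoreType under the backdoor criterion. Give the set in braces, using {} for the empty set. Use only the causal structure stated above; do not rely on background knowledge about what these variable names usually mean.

{}

Variables eligible for adjustment (non-descendants of Conversion, excluding Conversion and StoreType): {PriceTier, PriorPurchase, Seasonality}.
Backdoor paths from Conversion to StoreType:
  (none)
With no backdoor paths the empty set already satisfies the criterion, and it is trivially minimal.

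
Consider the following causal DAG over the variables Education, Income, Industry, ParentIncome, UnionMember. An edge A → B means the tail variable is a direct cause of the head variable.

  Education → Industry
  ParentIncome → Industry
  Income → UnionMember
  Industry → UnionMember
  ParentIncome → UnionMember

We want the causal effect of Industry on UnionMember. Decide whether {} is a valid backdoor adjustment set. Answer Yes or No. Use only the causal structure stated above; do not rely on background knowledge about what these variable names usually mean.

Backdoor paths from Industry to UnionMember (paths whose first edge points into Industry):
  P1: Industry <- ParentIncome -> UnionMember
Condition 1 (no descendant of Industry in the set): holds — descendants of Industry are {UnionMember}; none are in {}.
Condition 2 (every backdoor path blocked by {}):
  P1: open — no interior node is in the conditioning set.
{} does not satisfy the backdoor criterion.

No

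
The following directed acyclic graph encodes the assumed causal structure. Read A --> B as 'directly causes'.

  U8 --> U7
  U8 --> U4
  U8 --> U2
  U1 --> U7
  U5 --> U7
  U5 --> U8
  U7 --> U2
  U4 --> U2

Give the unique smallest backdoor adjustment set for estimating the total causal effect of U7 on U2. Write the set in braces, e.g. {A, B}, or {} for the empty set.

{U8}

Variables eligible for adjustment (non-descendants of U7, excluding U7 and U2): {U1, U4, U5, U8}.
Backdoor paths from U7 to U2:
  P1: U7 <- U5 -> U8 -> U4 -> U2
  P2: U7 <- U5 -> U8 -> U2
  P3: U7 <- U8 -> U4 -> U2
  P4: U7 <- U8 -> U2
The empty set is not sufficient: P1 (U7 <- U5 -> U8 -> U4 -> U2) has no collider blocking it and no conditioned non-collider, so it is open.
Try {U8}:
  P1: blocked at chain node U8 ∈ conditioning set.
  P2: blocked at chain node U8 ∈ conditioning set.
  P3: blocked at fork node U8 ∈ conditioning set.
  P4: blocked at fork node U8 ∈ conditioning set.
{U8} contains no descendant of U7 and blocks every backdoor path.
No other singleton works — e.g. {U5} leaves P3 open — so {U8} is the unique smallest valid adjustment set.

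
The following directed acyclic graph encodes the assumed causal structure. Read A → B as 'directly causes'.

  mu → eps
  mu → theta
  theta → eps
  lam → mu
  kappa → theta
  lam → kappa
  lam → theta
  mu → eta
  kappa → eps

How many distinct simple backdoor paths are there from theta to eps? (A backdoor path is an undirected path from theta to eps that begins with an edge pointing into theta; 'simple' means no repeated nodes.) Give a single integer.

A backdoor path from theta to eps is any simple undirected path whose first edge points into theta (i.e. leaves theta via a parent).
Parents of theta: {kappa, lam, mu}.
Enumerating:
  P1: theta <- lam -> kappa -> eps
  P2: theta <- lam -> mu -> eps
  P3: theta <- kappa <- lam -> mu -> eps
  P4: theta <- kappa -> eps
  P5: theta <- mu <- lam -> kappa -> eps
  P6: theta <- mu -> eps
That exhausts the simple backdoor paths. Count: 6.

6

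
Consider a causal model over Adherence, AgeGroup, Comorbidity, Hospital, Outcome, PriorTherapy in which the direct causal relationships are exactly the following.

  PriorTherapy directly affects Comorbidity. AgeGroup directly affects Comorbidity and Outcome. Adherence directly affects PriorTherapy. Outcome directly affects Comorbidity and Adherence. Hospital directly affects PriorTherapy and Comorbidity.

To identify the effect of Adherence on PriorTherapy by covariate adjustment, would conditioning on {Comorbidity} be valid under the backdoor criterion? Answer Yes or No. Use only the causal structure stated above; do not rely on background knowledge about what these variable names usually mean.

Backdoor paths from Adherence to PriorTherapy (paths whose first edge points into Adherence):
  P1: Adherence <- Outcome <- AgeGroup -> Comorbidity <- Hospital -> PriorTherapy
  P2: Adherence <- Outcome <- AgeGroup -> Comorbidity <- PriorTherapy
  P3: Adherence <- Outcome -> Comorbidity <- Hospital -> PriorTherapy
  P4: Adherence <- Outcome -> Comorbidity <- PriorTherapy
Condition 1 (no descendant of Adherence in the set): FAILS — Comorbidity is a descendant of Adherence.
Condition 2 (every backdoor path blocked by {Comorbidity}):
  P1: open — collider(s) Comorbidity are conditioned on (or have a conditioned descendant) and no non-collider on the path is in the set.
  P2: open — collider(s) Comorbidity are conditioned on (or have a conditioned descendant) and no non-collider on the path is in the set.
  P3: open — collider(s) Comorbidity are conditioned on (or have a conditioned descendant) and no non-collider on the path is in the set.
  P4: open — collider(s) Comorbidity are conditioned on (or have a conditioned descendant) and no non-collider on the path is in the set.
{Comorbidity} does not satisfy the backdoor criterion.

No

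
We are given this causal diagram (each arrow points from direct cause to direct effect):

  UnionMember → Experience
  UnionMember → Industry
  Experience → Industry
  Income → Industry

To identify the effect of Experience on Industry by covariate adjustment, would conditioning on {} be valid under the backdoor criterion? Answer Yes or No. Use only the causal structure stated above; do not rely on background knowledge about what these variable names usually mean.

No

Backdoor paths from Experience to Industry (paths whose first edge points into Experience):
  P1: Experience <- UnionMember -> Industry
Condition 1 (no descendant of Experience in the set): holds — descendants of Experience are {Industry}; none are in {}.
Condition 2 (every backdoor path blocked by {}):
  P1: open — no interior node is in the conditioning set.
{} does not satisfy the backdoor criterion.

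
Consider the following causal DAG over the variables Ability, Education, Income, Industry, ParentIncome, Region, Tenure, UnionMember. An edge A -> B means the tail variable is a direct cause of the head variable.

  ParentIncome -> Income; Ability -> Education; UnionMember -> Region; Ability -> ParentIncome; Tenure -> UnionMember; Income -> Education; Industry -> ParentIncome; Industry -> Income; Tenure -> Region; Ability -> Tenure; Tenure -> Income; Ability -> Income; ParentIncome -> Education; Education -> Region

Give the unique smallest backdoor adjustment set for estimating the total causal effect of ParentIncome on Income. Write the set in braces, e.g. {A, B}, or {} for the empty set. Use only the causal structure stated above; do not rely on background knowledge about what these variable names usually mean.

Variables eligible for adjustment (non-descendants of ParentIncome, excluding ParentIncome and Income): {Ability, Industry, Tenure, UnionMember}.
Backdoor paths from ParentIncome to Income:
  P1: ParentIncome <- Ability -> Tenure -> Income
  P2: ParentIncome <- Ability -> Tenure -> UnionMember -> Region <- Education <- Income
  P3: ParentIncome <- Ability -> Tenure -> Region <- Education <- Income
  P4: ParentIncome <- Ability -> Income
  P5: ParentIncome <- Ability -> Education <- Income
  P6: ParentIncome <- Ability -> Education -> Region <- Tenure -> Income
  P7: ParentIncome <- Ability -> Education -> Region <- UnionMember <- Tenure -> Income
  P8: ParentIncome <- Industry -> Income
The empty set is not sufficient: P1 (ParentIncome <- Ability -> Tenure -> Income) has no collider blocking it and no conditioned non-collider, so it is open.
Try {Ability, Industry}:
  P1: blocked at fork node Ability ∈ conditioning set.
  P2: blocked at fork node Ability ∈ conditioning set.
  P3: blocked at fork node Ability ∈ conditioning set.
  P4: blocked at fork node Ability ∈ conditioning set.
  P5: blocked at fork node Ability ∈ conditioning set.
  P6: blocked at fork node Ability ∈ conditioning set.
  P7: blocked at fork node Ability ∈ conditioning set.
  P8: blocked at fork node Industry ∈ conditioning set.
{Ability, Industry} contains no descendant of ParentIncome and blocks every backdoor path.
Every element of {Ability, Industry} is needed (dropping Ability leaves P1 open; dropping Industry leaves P8 open), so no proper subset is valid.
Among all size-2 subsets of the eligible variables, only {Ability, Industry} blocks every backdoor path, so it is the unique smallest valid adjustment set.

{Ability, Industry}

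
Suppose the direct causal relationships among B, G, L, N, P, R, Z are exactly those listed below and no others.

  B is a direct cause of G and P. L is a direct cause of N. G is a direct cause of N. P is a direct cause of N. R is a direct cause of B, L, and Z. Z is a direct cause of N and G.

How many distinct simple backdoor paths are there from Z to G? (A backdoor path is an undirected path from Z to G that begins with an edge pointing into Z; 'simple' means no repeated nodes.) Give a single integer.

A backdoor path from Z to G is any simple undirected path whose first edge points into Z (i.e. leaves Z via a parent).
Parents of Z: {R}.
Enumerating:
  P1: Z <- R -> L -> N <- P <- B -> G
  P2: Z <- R -> L -> N <- G
  P3: Z <- R -> B -> P -> N <- G
  P4: Z <- R -> B -> G
That exhausts the simple backdoor paths. Count: 4.

4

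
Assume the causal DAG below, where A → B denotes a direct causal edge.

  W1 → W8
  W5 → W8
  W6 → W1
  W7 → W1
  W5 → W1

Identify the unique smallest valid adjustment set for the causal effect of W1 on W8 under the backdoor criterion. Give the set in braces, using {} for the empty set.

{W5}

Variables eligible for adjustment (non-descendants of W1, excluding W1 and W8): {W5, W6, W7}.
Backdoor paths from W1 to W8:
  P1: W1 <- W5 -> W8
The empty set is not sufficient: P1 (W1 <- W5 -> W8) has no collider blocking it and no conditioned non-collider, so it is open.
Try {W5}:
  P1: blocked at fork node W5 ∈ conditioning set.
{W5} contains no descendant of W1 and blocks every backdoor path.
No other singleton works — e.g. {W6} leaves P1 open — so {W5} is the unique smallest valid adjustment set.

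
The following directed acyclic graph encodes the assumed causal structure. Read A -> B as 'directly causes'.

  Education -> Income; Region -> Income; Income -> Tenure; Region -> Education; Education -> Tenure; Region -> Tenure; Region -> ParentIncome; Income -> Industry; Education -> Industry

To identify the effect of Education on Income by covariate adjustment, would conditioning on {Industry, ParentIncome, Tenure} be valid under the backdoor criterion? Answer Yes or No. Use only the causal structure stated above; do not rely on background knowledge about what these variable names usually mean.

Backdoor paths from Education to Income (paths whose first edge points into Education):
  P1: Education <- Region -> Income
  P2: Education <- Region -> Tenure <- Income
Condition 1 (no descendant of Education in the set): FAILS — Industry and Tenure are descendants of Education.
Condition 2 (every backdoor path blocked by {Industry, ParentIncome, Tenure}):
  P1: open — no interior node is in the conditioning set.
  P2: open — collider(s) Tenure are conditioned on (or have a conditioned descendant) and no non-collider on the path is in the set.
{Industry, ParentIncome, Tenure} does not satisfy the backdoor criterion.

No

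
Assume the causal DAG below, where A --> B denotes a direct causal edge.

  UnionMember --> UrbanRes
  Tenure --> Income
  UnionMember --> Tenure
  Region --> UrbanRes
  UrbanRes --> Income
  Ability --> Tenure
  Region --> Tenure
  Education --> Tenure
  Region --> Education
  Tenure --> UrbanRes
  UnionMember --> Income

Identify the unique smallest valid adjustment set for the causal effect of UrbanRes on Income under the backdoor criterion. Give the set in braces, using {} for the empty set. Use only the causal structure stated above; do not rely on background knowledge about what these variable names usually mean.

Variables eligible for adjustment (non-descendants of UrbanRes, excluding UrbanRes and Income): {Ability, Education, Region, Tenure, UnionMember}.
Backdoor paths from UrbanRes to Income:
  P1: UrbanRes <- UnionMember -> Tenure -> Income
  P2: UrbanRes <- UnionMember -> Income
  P3: UrbanRes <- Region -> Education -> Tenure <- UnionMember -> Income
  P4: UrbanRes <- Region -> Education -> Tenure -> Income
  P5: UrbanRes <- Region -> Tenure <- UnionMember -> Income
  P6: UrbanRes <- Region -> Tenure -> Income
  P7: UrbanRes <- Tenure <- UnionMember -> Income
  P8: UrbanRes <- Tenure -> Income
The empty set is not sufficient: P1 (UrbanRes <- UnionMember -> Tenure -> Income) has no collider blocking it and no conditioned non-collider, so it is open.
Try {Tenure, UnionMember}:
  P1: blocked at fork node UnionMember ∈ conditioning set.
  P2: blocked at fork node UnionMember ∈ conditioning set.
  P3: blocked at fork node UnionMember ∈ conditioning set.
  P4: blocked at chain node Tenure ∈ conditioning set.
  P5: blocked at fork node UnionMember ∈ conditioning set.
  P6: blocked at chain node Tenure ∈ conditioning set.
  P7: blocked at chain node Tenure ∈ conditioning set.
  P8: blocked at fork node Tenure ∈ conditioning set.
{Tenure, UnionMember} contains no descendant of UrbanRes and blocks every backdoor path.
Every element of {Tenure, UnionMember} is needed (dropping Tenure leaves P4 open; dropping UnionMember leaves P2 open), so no proper subset is valid.
Among all size-2 subsets of the eligible variables, only {Tenure, UnionMember} blocks every backdoor path, so it is the unique smallest valid adjustment set.

{Tenure, UnionMember}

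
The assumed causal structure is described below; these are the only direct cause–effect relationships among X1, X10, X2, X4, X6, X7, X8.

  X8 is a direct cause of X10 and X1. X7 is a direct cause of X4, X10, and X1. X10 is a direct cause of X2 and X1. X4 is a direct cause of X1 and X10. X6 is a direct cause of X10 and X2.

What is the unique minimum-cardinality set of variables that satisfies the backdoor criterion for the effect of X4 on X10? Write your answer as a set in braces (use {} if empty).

{X7}

Variables eligible for adjustment (non-descendants of X4, excluding X4 and X10): {X6, X7, X8}.
Backdoor paths from X4 to X10:
  P1: X4 <- X7 -> X10
  P2: X4 <- X7 -> X1 <- X8 -> X10
  P3: X4 <- X7 -> X1 <- X10
The empty set is not sufficient: P1 (X4 <- X7 -> X10) has no collider blocking it and no conditioned non-collider, so it is open.
Try {X7}:
  P1: blocked at fork node X7 ∈ conditioning set.
  P2: blocked at fork node X7 ∈ conditioning set.
  P3: blocked at fork node X7 ∈ conditioning set.
{X7} contains no descendant of X4 and blocks every backdoor path.
No other singleton works — e.g. {X8} leaves P1 open — so {X7} is the unique smallest valid adjustment set.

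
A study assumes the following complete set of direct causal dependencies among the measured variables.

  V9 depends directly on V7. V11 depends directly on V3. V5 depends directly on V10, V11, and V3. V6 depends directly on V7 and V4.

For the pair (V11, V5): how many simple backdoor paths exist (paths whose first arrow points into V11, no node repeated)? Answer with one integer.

A backdoor path from V11 to V5 is any simple undirected path whose first edge points into V11 (i.e. leaves V11 via a parent).
Parents of V11: {V3}.
Enumerating:
  P1: V11 <- V3 -> V5
That exhausts the simple backdoor paths. Count: 1.

1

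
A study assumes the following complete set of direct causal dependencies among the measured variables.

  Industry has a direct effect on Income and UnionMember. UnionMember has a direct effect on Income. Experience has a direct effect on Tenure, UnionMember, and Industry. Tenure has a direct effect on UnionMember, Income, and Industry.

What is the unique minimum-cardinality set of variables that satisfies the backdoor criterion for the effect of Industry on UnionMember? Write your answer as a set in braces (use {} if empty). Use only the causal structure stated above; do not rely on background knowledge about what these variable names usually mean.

{Experience, Tenure}

Variables eligible for adjustment (non-descendants of Industry, excluding Industry and UnionMember): {Experience, Tenure}.
Backdoor paths from Industry to UnionMember:
  P1: Industry <- Experience -> Tenure -> UnionMember
  P2: Industry <- Experience -> Tenure -> Income <- UnionMember
  P3: Industry <- Experience -> UnionMember
  P4: Industry <- Tenure <- Experience -> UnionMember
  P5: Industry <- Tenure -> UnionMember
  P6: Industry <- Tenure -> Income <- UnionMember
The empty set is not sufficient: P1 (Industry <- Experience -> Tenure -> UnionMember) has no collider blocking it and no conditioned non-collider, so it is open.
Try {Experience, Tenure}:
  P1: blocked at fork node Experience ∈ conditioning set.
  P2: blocked at fork node Experience ∈ conditioning set.
  P3: blocked at fork node Experience ∈ conditioning set.
  P4: blocked at chain node Tenure ∈ conditioning set.
  P5: blocked at fork node Tenure ∈ conditioning set.
  P6: blocked at fork node Tenure ∈ conditioning set.
{Experience, Tenure} contains no descendant of Industry and blocks every backdoor path.
Every element of {Experience, Tenure} is needed (dropping Experience leaves P3 open; dropping Tenure leaves P5 open), so no proper subset is valid.
Among all size-2 subsets of the eligible variables, only {Experience, Tenure} blocks every backdoor path, so it is the unique smallest valid adjustment set.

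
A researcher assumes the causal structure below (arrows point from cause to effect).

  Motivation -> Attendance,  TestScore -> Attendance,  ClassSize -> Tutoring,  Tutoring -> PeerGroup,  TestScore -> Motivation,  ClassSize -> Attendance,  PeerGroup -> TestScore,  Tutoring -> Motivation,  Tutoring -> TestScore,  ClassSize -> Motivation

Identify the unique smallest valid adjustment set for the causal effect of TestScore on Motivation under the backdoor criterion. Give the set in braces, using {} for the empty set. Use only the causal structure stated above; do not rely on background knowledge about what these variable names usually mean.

Variables eligible for adjustment (non-descendants of TestScore, excluding TestScore and Motivation): {ClassSize, PeerGroup, Tutoring}.
Backdoor paths from TestScore to Motivation:
  P1: TestScore <- Tutoring <- ClassSize -> Motivation
  P2: TestScore <- Tutoring <- ClassSize -> Attendance <- Motivation
  P3: TestScore <- Tutoring -> Motivation
  P4: TestScore <- PeerGroup <- Tutoring <- ClassSize -> Motivation
  P5: TestScore <- PeerGroup <- Tutoring <- ClassSize -> Attendance <- Motivation
  P6: TestScore <- PeerGroup <- Tutoring -> Motivation
The empty set is not sufficient: P1 (TestScore <- Tutoring <- ClassSize -> Motivation) has no collider blocking it and no conditioned non-collider, so it is open.
Try {Tutoring}:
  P1: blocked at chain node Tutoring ∈ conditioning set.
  P2: blocked at chain node Tutoring ∈ conditioning set.
  P3: blocked at fork node Tutoring ∈ conditioning set.
  P4: blocked at chain node Tutoring ∈ conditioning set.
  P5: blocked at chain node Tutoring ∈ conditioning set.
  P6: blocked at fork node Tutoring ∈ conditioning set.
{Tutoring} contains no descendant of TestScore and blocks every backdoor path.
No other singleton works — e.g. {ClassSize} leaves P3 open — so {Tutoring} is the unique smallest valid adjustment set.

{Tutoring}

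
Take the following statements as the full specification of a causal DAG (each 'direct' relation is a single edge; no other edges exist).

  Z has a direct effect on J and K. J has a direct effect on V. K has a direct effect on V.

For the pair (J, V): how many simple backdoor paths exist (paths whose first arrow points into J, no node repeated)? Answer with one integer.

1

A backdoor path from J to V is any simple undirected path whose first edge points into J (i.e. leaves J via a parent).
Parents of J: {Z}.
Enumerating:
  P1: J <- Z -> K -> V
That exhausts the simple backdoor paths. Count: 1.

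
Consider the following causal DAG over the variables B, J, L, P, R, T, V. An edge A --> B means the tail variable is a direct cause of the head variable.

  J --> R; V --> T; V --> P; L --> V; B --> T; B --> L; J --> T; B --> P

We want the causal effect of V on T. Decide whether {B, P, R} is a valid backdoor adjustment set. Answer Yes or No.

Backdoor paths from V to T (paths whose first edge points into V):
  P1: V <- L <- B -> T
Condition 1 (no descendant of V in the set): FAILS — P is a descendant of V.
Condition 2 (every backdoor path blocked by {B, P, R}):
  P1: blocked at fork node B ∈ conditioning set.
{B, P, R} does not satisfy the backdoor criterion.

No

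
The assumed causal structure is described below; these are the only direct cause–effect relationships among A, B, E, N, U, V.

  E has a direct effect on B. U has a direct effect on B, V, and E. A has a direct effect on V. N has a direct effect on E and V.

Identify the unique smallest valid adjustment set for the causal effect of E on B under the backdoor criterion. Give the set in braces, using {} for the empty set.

Variables eligible for adjustment (non-descendants of E, excluding E and B): {A, N, U, V}.
Backdoor paths from E to B:
  P1: E <- U -> B
  P2: E <- N -> V <- U -> B
The empty set is not sufficient: P1 (E <- U -> B) has no collider blocking it and no conditioned non-collider, so it is open.
Try {U}:
  P1: blocked at fork node U ∈ conditioning set.
  P2: blocked at collider V (neither it nor any descendant is in the conditioning set).
{U} contains no descendant of E and blocks every backdoor path.
No other singleton works — e.g. {N} leaves P1 open — so {U} is the unique smallest valid adjustment set.

{U}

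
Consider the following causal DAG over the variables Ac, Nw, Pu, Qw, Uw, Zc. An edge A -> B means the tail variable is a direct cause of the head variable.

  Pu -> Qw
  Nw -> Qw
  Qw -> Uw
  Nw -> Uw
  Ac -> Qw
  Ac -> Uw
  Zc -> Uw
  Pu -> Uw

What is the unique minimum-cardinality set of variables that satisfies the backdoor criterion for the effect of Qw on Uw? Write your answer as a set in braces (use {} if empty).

{Ac, Nw, Pu}

Variables eligible for adjustment (non-descendants of Qw, excluding Qw and Uw): {Ac, Nw, Pu, Zc}.
Backdoor paths from Qw to Uw:
  P1: Qw <- Nw -> Uw
  P2: Qw <- Pu -> Uw
  P3: Qw <- Ac -> Uw
The empty set is not sufficient: P1 (Qw <- Nw -> Uw) has no collider blocking it and no conditioned non-collider, so it is open.
Try {Ac, Nw, Pu}:
  P1: blocked at fork node Nw ∈ conditioning set.
  P2: blocked at fork node Pu ∈ conditioning set.
  P3: blocked at fork node Ac ∈ conditioning set.
{Ac, Nw, Pu} contains no descendant of Qw and blocks every backdoor path.
Every element of {Ac, Nw, Pu} is needed (dropping Ac leaves P3 open; dropping Nw leaves P1 open; dropping Pu leaves P2 open), so no proper subset is valid.
Among all size-3 subsets of the eligible variables, only {Ac, Nw, Pu} blocks every backdoor path, so it is the unique smallest valid adjustment set.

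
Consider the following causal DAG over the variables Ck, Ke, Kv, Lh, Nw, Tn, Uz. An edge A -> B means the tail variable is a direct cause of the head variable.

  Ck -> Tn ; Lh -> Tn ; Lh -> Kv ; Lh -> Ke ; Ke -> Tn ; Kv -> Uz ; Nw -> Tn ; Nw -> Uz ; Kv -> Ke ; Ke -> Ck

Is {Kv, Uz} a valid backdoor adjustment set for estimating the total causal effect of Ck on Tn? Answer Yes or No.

No

Backdoor paths from Ck to Tn (paths whose first edge points into Ck):
  P1: Ck <- Ke <- Lh -> Kv -> Uz <- Nw -> Tn
  P2: Ck <- Ke <- Lh -> Tn
  P3: Ck <- Ke <- Kv <- Lh -> Tn
  P4: Ck <- Ke <- Kv -> Uz <- Nw -> Tn
  P5: Ck <- Ke -> Tn
Condition 1 (no descendant of Ck in the set): holds — descendants of Ck are {Tn}; none are in {Kv, Uz}.
Condition 2 (every backdoor path blocked by {Kv, Uz}):
  P1: blocked at chain node Kv ∈ conditioning set.
  P2: open — no interior node is in the conditioning set.
  P3: blocked at chain node Kv ∈ conditioning set.
  P4: blocked at fork node Kv ∈ conditioning set.
  P5: open — no interior node is in the conditioning set.
{Kv, Uz} does not satisfy the backdoor criterion.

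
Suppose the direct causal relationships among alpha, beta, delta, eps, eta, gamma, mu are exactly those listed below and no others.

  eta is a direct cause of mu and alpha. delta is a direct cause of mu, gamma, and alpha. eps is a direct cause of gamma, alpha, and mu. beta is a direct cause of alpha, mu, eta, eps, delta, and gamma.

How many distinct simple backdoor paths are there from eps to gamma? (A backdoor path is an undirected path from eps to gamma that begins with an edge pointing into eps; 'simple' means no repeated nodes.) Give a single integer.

A backdoor path from eps to gamma is any simple undirected path whose first edge points into eps (i.e. leaves eps via a parent).
Parents of eps: {beta}.
Enumerating:
  P1: eps <- beta -> delta -> gamma
  P2: eps <- beta -> eta -> alpha <- delta -> gamma
  P3: eps <- beta -> eta -> mu <- delta -> gamma
  P4: eps <- beta -> alpha <- delta -> gamma
  P5: eps <- beta -> alpha <- eta -> mu <- delta -> gamma
  P6: eps <- beta -> mu <- delta -> gamma
  P7: eps <- beta -> mu <- eta -> alpha <- delta -> gamma
  P8: eps <- beta -> gamma
That exhausts the simple backdoor paths. Count: 8.

8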